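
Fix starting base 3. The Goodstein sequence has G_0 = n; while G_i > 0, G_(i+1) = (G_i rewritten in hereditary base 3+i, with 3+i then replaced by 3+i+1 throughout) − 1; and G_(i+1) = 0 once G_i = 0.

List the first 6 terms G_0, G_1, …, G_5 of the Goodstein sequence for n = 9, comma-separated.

(0) 9|_3 = 3^2 ↦ 4^2|_4 = 16 ⇒ 15
(1) 15|_4 = 3·4 + 3 ↦ 3·5 + 3|_5 = 18 ⇒ 17
(2) 17|_5 = 3·5 + 2 ↦ 3·6 + 2|_6 = 20 ⇒ 19
(3) 19|_6 = 3·6 + 1 ↦ 3·7 + 1|_7 = 22 ⇒ 21
(4) 21|_7 = 3·7 ↦ 3·8|_8 = 24 ⇒ 23

9, 15, 17, 19, 21, 23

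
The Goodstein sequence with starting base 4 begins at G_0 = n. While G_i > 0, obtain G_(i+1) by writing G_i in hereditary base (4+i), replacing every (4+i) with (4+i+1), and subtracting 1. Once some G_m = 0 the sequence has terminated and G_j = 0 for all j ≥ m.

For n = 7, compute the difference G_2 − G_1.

0

[0] 7 ≡ 4 + 3 (base 4). Lift 5: 8. −1: 7.
[1] 7 ≡ 5 + 2 (base 5). Lift 6: 8. −1: 7.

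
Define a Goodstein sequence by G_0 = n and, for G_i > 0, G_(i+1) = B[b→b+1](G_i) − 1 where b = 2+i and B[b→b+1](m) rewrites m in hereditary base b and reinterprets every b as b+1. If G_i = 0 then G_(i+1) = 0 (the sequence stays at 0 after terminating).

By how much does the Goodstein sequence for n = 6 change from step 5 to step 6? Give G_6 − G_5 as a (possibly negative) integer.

89204

G_0 = 6. HB_2(6) = 2^2 + 2. Bump = 30. G_1 = 29.
G_1 = 29. HB_3(29) = 3^3 + 2. Bump = 258. G_2 = 257.
G_2 = 257. HB_4(257) = 4^4 + 1. Bump = 3126. G_3 = 3125.
G_3 = 3125. HB_5(3125) = 5^5. Bump = 46656. G_4 = 46655.
G_4 = 46655. HB_6(46655) = 5·6^5 + 5·6^4 + 5·6^3 + 5·6^2 + 5·6 + 5. Bump = 98040. G_5 = 98039.
G_5 = 98039. HB_7(98039) = 5·7^5 + 5·7^4 + 5·7^3 + 5·7^2 + 5·7 + 4. Bump = 187244. G_6 = 187243.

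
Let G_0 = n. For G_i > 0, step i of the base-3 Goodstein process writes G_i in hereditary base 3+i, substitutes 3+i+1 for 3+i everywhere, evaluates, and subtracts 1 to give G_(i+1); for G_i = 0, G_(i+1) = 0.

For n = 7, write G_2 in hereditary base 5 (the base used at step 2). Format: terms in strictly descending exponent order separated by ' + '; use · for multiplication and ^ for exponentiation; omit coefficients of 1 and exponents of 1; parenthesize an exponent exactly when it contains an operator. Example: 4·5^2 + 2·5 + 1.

step 0: 7 = 2·3 + 1; sub 4 for 3: 2·4 + 1; = 9; G_1 = 9−1 = 8
step 1: 8 = 2·4; sub 5 for 4: 2·5; = 10; G_2 = 10−1 = 9
step 2: 9 = 5 + 4; sub 6 for 5: 6 + 4; = 10; G_3 = 10−1 = 9

5 + 4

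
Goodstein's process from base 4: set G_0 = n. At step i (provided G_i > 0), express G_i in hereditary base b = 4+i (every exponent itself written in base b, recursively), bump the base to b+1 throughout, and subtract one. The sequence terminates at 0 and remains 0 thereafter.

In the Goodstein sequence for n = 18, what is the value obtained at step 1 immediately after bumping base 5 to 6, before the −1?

[0] 18 ≡ 4^2 + 2 (base 4). Lift 5: 27. −1: 26.
[1] 26 ≡ 5^2 + 1 (base 5). Lift 6: 37. −1: 36.

37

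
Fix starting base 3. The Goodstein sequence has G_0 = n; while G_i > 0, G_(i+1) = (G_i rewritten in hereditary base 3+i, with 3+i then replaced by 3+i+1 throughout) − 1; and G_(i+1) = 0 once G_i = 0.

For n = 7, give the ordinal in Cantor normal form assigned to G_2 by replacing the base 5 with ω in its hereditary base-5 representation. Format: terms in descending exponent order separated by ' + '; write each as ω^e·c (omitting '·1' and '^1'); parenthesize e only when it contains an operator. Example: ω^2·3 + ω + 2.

ω + 4

7 —HB3→ 2·3 + 1 —bump→ 2·4 + 1 = 9 —(−1)→ 8
8 —HB4→ 2·4 —bump→ 2·5 = 10 —(−1)→ 9
9 —HB5→ 5 + 4 —bump→ 6 + 4 = 10 —(−1)→ 9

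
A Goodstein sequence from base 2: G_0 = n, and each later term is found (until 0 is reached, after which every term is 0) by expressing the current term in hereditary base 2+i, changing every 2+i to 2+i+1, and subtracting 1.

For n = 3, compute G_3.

2

base 2: 3 = 2 + 1; at 3: 3 + 1 = 4; next = 3
base 3: 3 = 3; at 4: 4 = 4; next = 3
base 4: 3 = 3; at 5: 3 = 3; next = 2
base 5: 2 = 2; at 6: 2 = 2; next = 1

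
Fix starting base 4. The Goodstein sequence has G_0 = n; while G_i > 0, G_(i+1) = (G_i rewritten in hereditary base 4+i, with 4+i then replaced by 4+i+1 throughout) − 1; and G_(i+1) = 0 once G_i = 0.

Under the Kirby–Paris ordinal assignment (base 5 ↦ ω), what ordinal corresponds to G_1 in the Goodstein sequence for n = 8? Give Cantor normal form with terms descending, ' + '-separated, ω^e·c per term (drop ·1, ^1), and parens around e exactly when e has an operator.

G_0 = 8. HB_4(8) = 2·4. Bump = 10. G_1 = 9.
G_1 = 9. HB_5(9) = 5 + 4. Bump = 10. G_2 = 9.

ω + 4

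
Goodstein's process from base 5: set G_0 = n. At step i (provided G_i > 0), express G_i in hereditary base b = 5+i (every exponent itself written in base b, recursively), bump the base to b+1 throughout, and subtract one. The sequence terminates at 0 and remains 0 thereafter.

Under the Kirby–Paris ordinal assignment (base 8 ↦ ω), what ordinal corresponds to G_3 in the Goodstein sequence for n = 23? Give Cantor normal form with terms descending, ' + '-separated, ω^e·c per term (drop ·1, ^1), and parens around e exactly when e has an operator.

ω·4

i=0: 23 = 4·5 + 3 (b=5); 5→6: 4·6 + 3 = 27; 27−1 = 26
i=1: 26 = 4·6 + 2 (b=6); 6→7: 4·7 + 2 = 30; 30−1 = 29
i=2: 29 = 4·7 + 1 (b=7); 7→8: 4·8 + 1 = 33; 33−1 = 32
i=3: 32 = 4·8 (b=8); 8→9: 4·9 = 36; 36−1 = 35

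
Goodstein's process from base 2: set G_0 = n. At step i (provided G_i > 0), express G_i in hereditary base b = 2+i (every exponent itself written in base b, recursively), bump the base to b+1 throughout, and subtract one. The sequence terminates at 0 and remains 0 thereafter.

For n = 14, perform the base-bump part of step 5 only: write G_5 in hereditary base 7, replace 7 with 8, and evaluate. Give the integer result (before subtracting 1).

134404972

step 0: 14 = 2^(2 + 1) + 2^2 + 2; sub 3 for 2: 3^(3 + 1) + 3^3 + 3; = 111; G_1 = 111−1 = 110
step 1: 110 = 3^(3 + 1) + 3^3 + 2; sub 4 for 3: 4^(4 + 1) + 4^4 + 2; = 1282; G_2 = 1282−1 = 1281
step 2: 1281 = 4^(4 + 1) + 4^4 + 1; sub 5 for 4: 5^(5 + 1) + 5^5 + 1; = 18751; G_3 = 18751−1 = 18750
step 3: 18750 = 5^(5 + 1) + 5^5; sub 6 for 5: 6^(6 + 1) + 6^6; = 326592; G_4 = 326592−1 = 326591
step 4: 326591 = 6^(6 + 1) + 5·6^5 + 5·6^4 + 5·6^3 + 5·6^2 + 5·6 + 5; sub 7 for 6: 7^(7 + 1) + 5·7^5 + 5·7^4 + 5·7^3 + 5·7^2 + 5·7 + 5; = 5862841; G_5 = 5862841−1 = 5862840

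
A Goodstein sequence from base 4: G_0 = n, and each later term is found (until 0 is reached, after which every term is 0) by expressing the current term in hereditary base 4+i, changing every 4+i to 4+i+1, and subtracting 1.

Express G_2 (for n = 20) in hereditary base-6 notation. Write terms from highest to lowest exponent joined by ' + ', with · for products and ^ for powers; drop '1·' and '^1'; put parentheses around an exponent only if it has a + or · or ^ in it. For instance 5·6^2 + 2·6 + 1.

G_0=20  [base 4] 4^2 + 4  →[4↦5]→  5^2 + 5 = 30  −1 ⇒ G_1=29
G_1=29  [base 5] 5^2 + 4  →[5↦6]→  6^2 + 4 = 40  −1 ⇒ G_2=39
G_2=39  [base 6] 6^2 + 3  →[6↦7]→  7^2 + 3 = 52  −1 ⇒ G_3=51

6^2 + 3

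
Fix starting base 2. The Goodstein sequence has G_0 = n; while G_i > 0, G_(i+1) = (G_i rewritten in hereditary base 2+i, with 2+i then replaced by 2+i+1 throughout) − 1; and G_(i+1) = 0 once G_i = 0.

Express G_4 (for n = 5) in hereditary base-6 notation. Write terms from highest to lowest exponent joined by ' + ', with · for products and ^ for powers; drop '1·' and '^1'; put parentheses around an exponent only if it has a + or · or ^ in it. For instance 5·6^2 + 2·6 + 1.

base 2: 5 = 2^2 + 1; at 3: 3^3 + 1 = 28; next = 27
base 3: 27 = 3^3; at 4: 4^4 = 256; next = 255
base 4: 255 = 3·4^3 + 3·4^2 + 3·4 + 3; at 5: 3·5^3 + 3·5^2 + 3·5 + 3 = 468; next = 467
base 5: 467 = 3·5^3 + 3·5^2 + 3·5 + 2; at 6: 3·6^3 + 3·6^2 + 3·6 + 2 = 776; next = 775
base 6: 775 = 3·6^3 + 3·6^2 + 3·6 + 1; at 7: 3·7^3 + 3·7^2 + 3·7 + 1 = 1198; next = 1197

3·6^3 + 3·6^2 + 3·6 + 1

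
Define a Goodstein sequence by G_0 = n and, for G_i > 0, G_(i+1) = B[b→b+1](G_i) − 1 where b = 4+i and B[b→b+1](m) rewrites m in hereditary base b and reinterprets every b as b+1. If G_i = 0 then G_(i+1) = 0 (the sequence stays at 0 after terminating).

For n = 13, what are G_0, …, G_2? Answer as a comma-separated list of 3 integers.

13, 15, 17

i=0: 13 = 3·4 + 1 (b=4); 4→5: 3·5 + 1 = 16; 16−1 = 15
i=1: 15 = 3·5 (b=5); 5→6: 3·6 = 18; 18−1 = 17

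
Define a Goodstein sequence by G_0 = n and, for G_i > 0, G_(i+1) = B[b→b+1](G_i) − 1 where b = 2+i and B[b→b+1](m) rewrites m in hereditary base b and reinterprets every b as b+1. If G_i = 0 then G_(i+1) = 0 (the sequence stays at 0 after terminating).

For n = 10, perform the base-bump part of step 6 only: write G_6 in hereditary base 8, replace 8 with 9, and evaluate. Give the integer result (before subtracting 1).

base 2: 10 = 2^(2 + 1) + 2; at 3: 3^(3 + 1) + 3 = 84; next = 83
base 3: 83 = 3^(3 + 1) + 2; at 4: 4^(4 + 1) + 2 = 1026; next = 1025
base 4: 1025 = 4^(4 + 1) + 1; at 5: 5^(5 + 1) + 1 = 15626; next = 15625
base 5: 15625 = 5^(5 + 1); at 6: 6^(6 + 1) = 279936; next = 279935
base 6: 279935 = 5·6^6 + 5·6^5 + 5·6^4 + 5·6^3 + 5·6^2 + 5·6 + 5; at 7: 5·7^7 + 5·7^5 + 5·7^4 + 5·7^3 + 5·7^2 + 5·7 + 5 = 4215755; next = 4215754
base 7: 4215754 = 5·7^7 + 5·7^5 + 5·7^4 + 5·7^3 + 5·7^2 + 5·7 + 4; at 8: 5·8^8 + 5·8^5 + 5·8^4 + 5·8^3 + 5·8^2 + 5·8 + 4 = 84073324; next = 84073323
base 8: 84073323 = 5·8^8 + 5·8^5 + 5·8^4 + 5·8^3 + 5·8^2 + 5·8 + 3; at 9: 5·9^9 + 5·9^5 + 5·9^4 + 5·9^3 + 5·9^2 + 5·9 + 3 = 1937434593; next = 1937434592

1937434593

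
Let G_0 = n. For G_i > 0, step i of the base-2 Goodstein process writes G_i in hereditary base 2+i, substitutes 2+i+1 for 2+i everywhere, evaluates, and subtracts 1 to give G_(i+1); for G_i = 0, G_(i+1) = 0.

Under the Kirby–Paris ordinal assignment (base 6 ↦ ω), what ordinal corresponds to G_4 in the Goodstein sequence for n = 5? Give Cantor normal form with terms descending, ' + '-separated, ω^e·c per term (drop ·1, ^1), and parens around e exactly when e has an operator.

G_0 = 5. HB_2(5) = 2^2 + 1. Bump = 28. G_1 = 27.
G_1 = 27. HB_3(27) = 3^3. Bump = 256. G_2 = 255.
G_2 = 255. HB_4(255) = 3·4^3 + 3·4^2 + 3·4 + 3. Bump = 468. G_3 = 467.
G_3 = 467. HB_5(467) = 3·5^3 + 3·5^2 + 3·5 + 2. Bump = 776. G_4 = 775.

ω^3·3 + ω^2·3 + ω·3 + 1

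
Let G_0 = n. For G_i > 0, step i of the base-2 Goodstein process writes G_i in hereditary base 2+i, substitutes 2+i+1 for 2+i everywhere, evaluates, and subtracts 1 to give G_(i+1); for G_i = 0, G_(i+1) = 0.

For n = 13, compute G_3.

16092

base 2: 13 = 2^(2 + 1) + 2^2 + 1; at 3: 3^(3 + 1) + 3^3 + 1 = 109; next = 108
base 3: 108 = 3^(3 + 1) + 3^3; at 4: 4^(4 + 1) + 4^4 = 1280; next = 1279
base 4: 1279 = 4^(4 + 1) + 3·4^3 + 3·4^2 + 3·4 + 3; at 5: 5^(5 + 1) + 3·5^3 + 3·5^2 + 3·5 + 3 = 16093; next = 16092
base 5: 16092 = 5^(5 + 1) + 3·5^3 + 3·5^2 + 3·5 + 2; at 6: 6^(6 + 1) + 3·6^3 + 3·6^2 + 3·6 + 2 = 280712; next = 280711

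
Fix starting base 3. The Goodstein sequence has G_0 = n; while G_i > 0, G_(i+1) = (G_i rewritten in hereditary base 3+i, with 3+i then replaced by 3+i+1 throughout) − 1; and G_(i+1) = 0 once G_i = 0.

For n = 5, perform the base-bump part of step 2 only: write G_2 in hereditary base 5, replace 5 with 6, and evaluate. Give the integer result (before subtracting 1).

6

G_0=5  [base 3] 3 + 2  →[3↦4]→  4 + 2 = 6  −1 ⇒ G_1=5
G_1=5  [base 4] 4 + 1  →[4↦5]→  5 + 1 = 6  −1 ⇒ G_2=5
G_2=5  [base 5] 5  →[5↦6]→  6 = 6  −1 ⇒ G_3=5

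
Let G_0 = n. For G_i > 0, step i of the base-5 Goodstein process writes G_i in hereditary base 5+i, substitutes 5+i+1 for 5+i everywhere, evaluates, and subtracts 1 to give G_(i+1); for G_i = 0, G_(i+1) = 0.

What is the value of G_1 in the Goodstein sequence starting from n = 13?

14

G_0 = 13. HB_5(13) = 2·5 + 3. Bump = 15. G_1 = 14.
G_1 = 14. HB_6(14) = 2·6 + 2. Bump = 16. G_2 = 15.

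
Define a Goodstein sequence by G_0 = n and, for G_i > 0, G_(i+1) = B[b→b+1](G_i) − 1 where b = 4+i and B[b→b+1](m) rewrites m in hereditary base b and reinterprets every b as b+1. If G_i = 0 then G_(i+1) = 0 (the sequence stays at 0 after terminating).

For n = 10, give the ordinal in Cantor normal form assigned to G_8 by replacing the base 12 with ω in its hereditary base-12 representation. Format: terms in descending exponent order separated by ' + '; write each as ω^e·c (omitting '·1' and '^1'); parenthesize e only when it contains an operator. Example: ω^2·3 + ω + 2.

G_0 = 10. HB_4(10) = 2·4 + 2. Bump = 12. G_1 = 11.
G_1 = 11. HB_5(11) = 2·5 + 1. Bump = 13. G_2 = 12.
G_2 = 12. HB_6(12) = 2·6. Bump = 14. G_3 = 13.
G_3 = 13. HB_7(13) = 7 + 6. Bump = 14. G_4 = 13.
G_4 = 13. HB_8(13) = 8 + 5. Bump = 14. G_5 = 13.
G_5 = 13. HB_9(13) = 9 + 4. Bump = 14. G_6 = 13.
G_6 = 13. HB_10(13) = 10 + 3. Bump = 14. G_7 = 13.
G_7 = 13. HB_11(13) = 11 + 2. Bump = 14. G_8 = 13.
G_8 = 13. HB_12(13) = 12 + 1. Bump = 14. G_9 = 13.

ω + 1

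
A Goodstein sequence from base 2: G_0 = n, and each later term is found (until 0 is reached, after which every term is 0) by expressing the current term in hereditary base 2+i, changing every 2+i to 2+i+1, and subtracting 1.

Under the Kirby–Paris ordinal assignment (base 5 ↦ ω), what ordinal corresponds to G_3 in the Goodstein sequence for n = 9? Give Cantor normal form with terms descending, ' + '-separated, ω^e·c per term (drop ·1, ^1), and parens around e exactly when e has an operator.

G_0=9  [base 2] 2^(2 + 1) + 1  →[2↦3]→  3^(3 + 1) + 1 = 82  −1 ⇒ G_1=81
G_1=81  [base 3] 3^(3 + 1)  →[3↦4]→  4^(4 + 1) = 1024  −1 ⇒ G_2=1023
G_2=1023  [base 4] 3·4^4 + 3·4^3 + 3·4^2 + 3·4 + 3  →[4↦5]→  3·5^5 + 3·5^3 + 3·5^2 + 3·5 + 3 = 9843  −1 ⇒ G_3=9842
G_3=9842  [base 5] 3·5^5 + 3·5^3 + 3·5^2 + 3·5 + 2  →[5↦6]→  3·6^6 + 3·6^3 + 3·6^2 + 3·6 + 2 = 140744  −1 ⇒ G_4=140743

ω^ω·3 + ω^3·3 + ω^2·3 + ω·3 + 2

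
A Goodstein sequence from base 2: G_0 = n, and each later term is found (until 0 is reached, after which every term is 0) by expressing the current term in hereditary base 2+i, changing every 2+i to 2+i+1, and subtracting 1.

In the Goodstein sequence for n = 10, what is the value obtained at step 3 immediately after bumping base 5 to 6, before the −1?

G_0 = 10. HB_2(10) = 2^(2 + 1) + 2. Bump = 84. G_1 = 83.
G_1 = 83. HB_3(83) = 3^(3 + 1) + 2. Bump = 1026. G_2 = 1025.
G_2 = 1025. HB_4(1025) = 4^(4 + 1) + 1. Bump = 15626. G_3 = 15625.
G_3 = 15625. HB_5(15625) = 5^(5 + 1). Bump = 279936. G_4 = 279935.

279936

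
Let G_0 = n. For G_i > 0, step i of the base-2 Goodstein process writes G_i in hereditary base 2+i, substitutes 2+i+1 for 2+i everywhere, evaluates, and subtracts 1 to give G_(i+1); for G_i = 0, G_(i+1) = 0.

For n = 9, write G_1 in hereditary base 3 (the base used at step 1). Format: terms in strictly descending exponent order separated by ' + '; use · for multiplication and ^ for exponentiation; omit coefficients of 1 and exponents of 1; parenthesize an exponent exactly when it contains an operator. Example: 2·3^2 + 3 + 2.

base 2: 9 = 2^(2 + 1) + 1; at 3: 3^(3 + 1) + 1 = 82; next = 81
base 3: 81 = 3^(3 + 1); at 4: 4^(4 + 1) = 1024; next = 1023

3^(3 + 1)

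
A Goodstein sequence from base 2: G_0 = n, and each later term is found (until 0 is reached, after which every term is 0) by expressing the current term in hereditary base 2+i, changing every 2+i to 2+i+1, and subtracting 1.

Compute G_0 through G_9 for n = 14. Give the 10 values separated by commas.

[0] 14 ≡ 2^(2 + 1) + 2^2 + 2 (base 2). Lift 3: 111. −1: 110.
[1] 110 ≡ 3^(3 + 1) + 3^3 + 2 (base 3). Lift 4: 1282. −1: 1281.
[2] 1281 ≡ 4^(4 + 1) + 4^4 + 1 (base 4). Lift 5: 18751. −1: 18750.
[3] 18750 ≡ 5^(5 + 1) + 5^5 (base 5). Lift 6: 326592. −1: 326591.
[4] 326591 ≡ 6^(6 + 1) + 5·6^5 + 5·6^4 + 5·6^3 + 5·6^2 + 5·6 + 5 (base 6). Lift 7: 5862841. −1: 5862840.
[5] 5862840 ≡ 7^(7 + 1) + 5·7^5 + 5·7^4 + 5·7^3 + 5·7^2 + 5·7 + 4 (base 7). Lift 8: 134404972. −1: 134404971.
[6] 134404971 ≡ 8^(8 + 1) + 5·8^5 + 5·8^4 + 5·8^3 + 5·8^2 + 5·8 + 3 (base 8). Lift 9: 3487116549. −1: 3487116548.
[7] 3487116548 ≡ 9^(9 + 1) + 5·9^5 + 5·9^4 + 5·9^3 + 5·9^2 + 5·9 + 2 (base 9). Lift 10: 100000555552. −1: 100000555551.
[8] 100000555551 ≡ 10^(10 + 1) + 5·10^5 + 5·10^4 + 5·10^3 + 5·10^2 + 5·10 + 1 (base 10). Lift 11: 3138429262497. −1: 3138429262496.

14, 110, 1281, 18750, 326591, 5862840, 134404971, 3487116548, 100000555551, 3138429262496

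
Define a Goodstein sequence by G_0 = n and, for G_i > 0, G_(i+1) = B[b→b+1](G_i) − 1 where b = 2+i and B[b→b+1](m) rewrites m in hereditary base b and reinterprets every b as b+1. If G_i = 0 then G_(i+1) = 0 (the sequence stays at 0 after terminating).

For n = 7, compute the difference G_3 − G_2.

2868

G_0 = 7. HB_2(7) = 2^2 + 2 + 1. Bump = 31. G_1 = 30.
G_1 = 30. HB_3(30) = 3^3 + 3. Bump = 260. G_2 = 259.
G_2 = 259. HB_4(259) = 4^4 + 3. Bump = 3128. G_3 = 3127.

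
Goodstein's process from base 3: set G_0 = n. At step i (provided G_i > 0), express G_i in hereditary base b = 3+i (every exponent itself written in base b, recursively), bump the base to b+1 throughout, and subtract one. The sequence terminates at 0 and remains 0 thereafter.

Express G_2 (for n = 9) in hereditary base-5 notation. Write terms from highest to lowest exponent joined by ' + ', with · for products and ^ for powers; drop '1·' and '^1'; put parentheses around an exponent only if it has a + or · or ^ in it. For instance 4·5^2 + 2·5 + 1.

(0) 9|_3 = 3^2 ↦ 4^2|_4 = 16 ⇒ 15
(1) 15|_4 = 3·4 + 3 ↦ 3·5 + 3|_5 = 18 ⇒ 17

3·5 + 2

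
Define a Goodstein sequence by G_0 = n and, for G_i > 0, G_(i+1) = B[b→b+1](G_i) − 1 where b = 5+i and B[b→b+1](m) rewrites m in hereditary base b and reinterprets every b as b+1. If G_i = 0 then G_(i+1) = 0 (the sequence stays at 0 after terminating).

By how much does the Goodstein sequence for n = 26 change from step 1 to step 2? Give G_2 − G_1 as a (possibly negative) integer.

step 0: 26 = 5^2 + 1; sub 6 for 5: 6^2 + 1; = 37; G_1 = 37−1 = 36
step 1: 36 = 6^2; sub 7 for 6: 7^2; = 49; G_2 = 49−1 = 48

12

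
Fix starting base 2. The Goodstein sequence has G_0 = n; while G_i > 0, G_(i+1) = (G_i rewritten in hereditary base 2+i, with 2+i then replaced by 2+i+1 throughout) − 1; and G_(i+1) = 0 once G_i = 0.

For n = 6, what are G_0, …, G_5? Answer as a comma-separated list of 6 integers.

6, 29, 257, 3125, 46655, 98039

i=0: 6 = 2^2 + 2 (b=2); 2→3: 3^3 + 3 = 30; 30−1 = 29
i=1: 29 = 3^3 + 2 (b=3); 3→4: 4^4 + 2 = 258; 258−1 = 257
i=2: 257 = 4^4 + 1 (b=4); 4→5: 5^5 + 1 = 3126; 3126−1 = 3125
i=3: 3125 = 5^5 (b=5); 5→6: 6^6 = 46656; 46656−1 = 46655
i=4: 46655 = 5·6^5 + 5·6^4 + 5·6^3 + 5·6^2 + 5·6 + 5 (b=6); 6→7: 5·7^5 + 5·7^4 + 5·7^3 + 5·7^2 + 5·7 + 5 = 98040; 98040−1 = 98039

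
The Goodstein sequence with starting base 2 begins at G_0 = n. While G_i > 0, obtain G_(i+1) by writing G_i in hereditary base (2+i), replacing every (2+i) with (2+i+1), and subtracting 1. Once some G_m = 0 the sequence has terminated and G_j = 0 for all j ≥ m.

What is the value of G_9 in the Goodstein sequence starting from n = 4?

253

(0) 4|_2 = 2^2 ↦ 3^3|_3 = 27 ⇒ 26
(1) 26|_3 = 2·3^2 + 2·3 + 2 ↦ 2·4^2 + 2·4 + 2|_4 = 42 ⇒ 41
(2) 41|_4 = 2·4^2 + 2·4 + 1 ↦ 2·5^2 + 2·5 + 1|_5 = 61 ⇒ 60
(3) 60|_5 = 2·5^2 + 2·5 ↦ 2·6^2 + 2·6|_6 = 84 ⇒ 83
(4) 83|_6 = 2·6^2 + 6 + 5 ↦ 2·7^2 + 7 + 5|_7 = 110 ⇒ 109
(5) 109|_7 = 2·7^2 + 7 + 4 ↦ 2·8^2 + 8 + 4|_8 = 140 ⇒ 139
(6) 139|_8 = 2·8^2 + 8 + 3 ↦ 2·9^2 + 9 + 3|_9 = 174 ⇒ 173
(7) 173|_9 = 2·9^2 + 9 + 2 ↦ 2·10^2 + 10 + 2|_10 = 212 ⇒ 211
(8) 211|_10 = 2·10^2 + 10 + 1 ↦ 2·11^2 + 11 + 1|_11 = 254 ⇒ 253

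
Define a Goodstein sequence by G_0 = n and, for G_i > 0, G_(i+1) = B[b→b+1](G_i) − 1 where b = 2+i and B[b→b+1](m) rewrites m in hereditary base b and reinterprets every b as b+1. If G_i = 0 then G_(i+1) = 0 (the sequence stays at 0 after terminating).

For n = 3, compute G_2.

G_0 = 3. HB_2(3) = 2 + 1. Bump = 4. G_1 = 3.
G_1 = 3. HB_3(3) = 3. Bump = 4. G_2 = 3.

3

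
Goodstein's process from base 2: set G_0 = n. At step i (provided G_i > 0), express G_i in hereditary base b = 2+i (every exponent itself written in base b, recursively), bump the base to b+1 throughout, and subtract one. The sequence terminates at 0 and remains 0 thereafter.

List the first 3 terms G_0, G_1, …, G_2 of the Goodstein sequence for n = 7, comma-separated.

G_0 = 7. HB_2(7) = 2^2 + 2 + 1. Bump = 31. G_1 = 30.
G_1 = 30. HB_3(30) = 3^3 + 3. Bump = 260. G_2 = 259.

7, 30, 259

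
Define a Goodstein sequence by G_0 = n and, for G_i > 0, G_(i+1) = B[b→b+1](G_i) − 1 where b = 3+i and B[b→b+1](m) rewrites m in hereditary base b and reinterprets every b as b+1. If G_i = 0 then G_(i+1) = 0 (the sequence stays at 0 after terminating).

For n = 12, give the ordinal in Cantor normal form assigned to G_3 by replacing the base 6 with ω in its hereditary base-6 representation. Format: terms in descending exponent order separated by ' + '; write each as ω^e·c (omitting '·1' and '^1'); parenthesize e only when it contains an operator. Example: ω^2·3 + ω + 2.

base 3: 12 = 3^2 + 3; at 4: 4^2 + 4 = 20; next = 19
base 4: 19 = 4^2 + 3; at 5: 5^2 + 3 = 28; next = 27
base 5: 27 = 5^2 + 2; at 6: 6^2 + 2 = 38; next = 37
base 6: 37 = 6^2 + 1; at 7: 7^2 + 1 = 50; next = 49

ω^2 + 1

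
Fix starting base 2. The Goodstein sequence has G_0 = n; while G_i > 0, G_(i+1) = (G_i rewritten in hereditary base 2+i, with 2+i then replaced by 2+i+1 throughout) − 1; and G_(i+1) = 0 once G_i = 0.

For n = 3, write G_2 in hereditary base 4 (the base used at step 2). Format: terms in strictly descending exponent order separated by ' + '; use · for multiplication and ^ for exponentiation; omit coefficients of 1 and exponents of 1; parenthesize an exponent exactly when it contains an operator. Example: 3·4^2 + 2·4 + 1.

3

G_0=3  [base 2] 2 + 1  →[2↦3]→  3 + 1 = 4  −1 ⇒ G_1=3
G_1=3  [base 3] 3  →[3↦4]→  4 = 4  −1 ⇒ G_2=3
G_2=3  [base 4] 3  →[4↦5]→  3 = 3  −1 ⇒ G_3=2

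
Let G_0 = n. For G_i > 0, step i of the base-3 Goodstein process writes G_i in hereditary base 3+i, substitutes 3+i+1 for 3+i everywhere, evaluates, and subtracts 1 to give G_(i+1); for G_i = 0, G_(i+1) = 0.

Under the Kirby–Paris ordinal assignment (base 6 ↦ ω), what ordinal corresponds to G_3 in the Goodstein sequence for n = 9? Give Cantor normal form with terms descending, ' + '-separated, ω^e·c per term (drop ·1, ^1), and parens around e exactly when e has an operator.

ω·3 + 1

G_0 = 9. HB_3(9) = 3^2. Bump = 16. G_1 = 15.
G_1 = 15. HB_4(15) = 3·4 + 3. Bump = 18. G_2 = 17.
G_2 = 17. HB_5(17) = 3·5 + 2. Bump = 20. G_3 = 19.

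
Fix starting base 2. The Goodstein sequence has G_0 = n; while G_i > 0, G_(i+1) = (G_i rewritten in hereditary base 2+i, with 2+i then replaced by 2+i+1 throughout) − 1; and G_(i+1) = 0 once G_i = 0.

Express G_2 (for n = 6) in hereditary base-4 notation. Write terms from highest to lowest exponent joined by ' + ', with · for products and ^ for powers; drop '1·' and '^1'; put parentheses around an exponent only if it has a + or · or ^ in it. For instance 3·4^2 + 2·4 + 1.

4^4 + 1

step 0: 6 = 2^2 + 2; sub 3 for 2: 3^3 + 3; = 30; G_1 = 30−1 = 29
step 1: 29 = 3^3 + 2; sub 4 for 3: 4^4 + 2; = 258; G_2 = 258−1 = 257
step 2: 257 = 4^4 + 1; sub 5 for 4: 5^5 + 1; = 3126; G_3 = 3126−1 = 3125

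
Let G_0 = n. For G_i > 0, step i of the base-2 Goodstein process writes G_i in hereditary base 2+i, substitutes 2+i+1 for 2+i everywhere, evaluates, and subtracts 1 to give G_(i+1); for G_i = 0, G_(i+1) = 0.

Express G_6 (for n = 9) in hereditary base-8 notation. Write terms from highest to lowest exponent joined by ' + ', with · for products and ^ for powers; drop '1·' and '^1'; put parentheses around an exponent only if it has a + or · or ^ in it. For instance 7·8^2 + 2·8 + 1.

(0) 9|_2 = 2^(2 + 1) + 1 ↦ 3^(3 + 1) + 1|_3 = 82 ⇒ 81
(1) 81|_3 = 3^(3 + 1) ↦ 4^(4 + 1)|_4 = 1024 ⇒ 1023
(2) 1023|_4 = 3·4^4 + 3·4^3 + 3·4^2 + 3·4 + 3 ↦ 3·5^5 + 3·5^3 + 3·5^2 + 3·5 + 3|_5 = 9843 ⇒ 9842
(3) 9842|_5 = 3·5^5 + 3·5^3 + 3·5^2 + 3·5 + 2 ↦ 3·6^6 + 3·6^3 + 3·6^2 + 3·6 + 2|_6 = 140744 ⇒ 140743
(4) 140743|_6 = 3·6^6 + 3·6^3 + 3·6^2 + 3·6 + 1 ↦ 3·7^7 + 3·7^3 + 3·7^2 + 3·7 + 1|_7 = 2471827 ⇒ 2471826
(5) 2471826|_7 = 3·7^7 + 3·7^3 + 3·7^2 + 3·7 ↦ 3·8^8 + 3·8^3 + 3·8^2 + 3·8|_8 = 50333400 ⇒ 50333399

3·8^8 + 3·8^3 + 3·8^2 + 2·8 + 7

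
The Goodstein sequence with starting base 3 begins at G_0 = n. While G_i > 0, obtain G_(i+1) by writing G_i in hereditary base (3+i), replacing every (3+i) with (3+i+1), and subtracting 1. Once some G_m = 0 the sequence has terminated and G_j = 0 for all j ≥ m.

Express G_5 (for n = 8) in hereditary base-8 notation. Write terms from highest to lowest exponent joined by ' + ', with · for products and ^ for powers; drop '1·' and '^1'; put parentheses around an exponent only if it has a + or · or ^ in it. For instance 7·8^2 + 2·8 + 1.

i=0: 8 = 2·3 + 2 (b=3); 3→4: 2·4 + 2 = 10; 10−1 = 9
i=1: 9 = 2·4 + 1 (b=4); 4→5: 2·5 + 1 = 11; 11−1 = 10
i=2: 10 = 2·5 (b=5); 5→6: 2·6 = 12; 12−1 = 11
i=3: 11 = 6 + 5 (b=6); 6→7: 7 + 5 = 12; 12−1 = 11
i=4: 11 = 7 + 4 (b=7); 7→8: 8 + 4 = 12; 12−1 = 11
i=5: 11 = 8 + 3 (b=8); 8→9: 9 + 3 = 12; 12−1 = 11

8 + 3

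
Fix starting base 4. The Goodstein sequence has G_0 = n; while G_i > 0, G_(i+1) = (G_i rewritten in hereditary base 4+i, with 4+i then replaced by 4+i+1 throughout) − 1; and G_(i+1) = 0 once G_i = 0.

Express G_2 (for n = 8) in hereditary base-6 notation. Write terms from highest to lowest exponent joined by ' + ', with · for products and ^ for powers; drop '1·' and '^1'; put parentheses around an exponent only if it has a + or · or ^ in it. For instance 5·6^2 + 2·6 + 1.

6 + 3

(0) 8|_4 = 2·4 ↦ 2·5|_5 = 10 ⇒ 9
(1) 9|_5 = 5 + 4 ↦ 6 + 4|_6 = 10 ⇒ 9
(2) 9|_6 = 6 + 3 ↦ 7 + 3|_7 = 10 ⇒ 9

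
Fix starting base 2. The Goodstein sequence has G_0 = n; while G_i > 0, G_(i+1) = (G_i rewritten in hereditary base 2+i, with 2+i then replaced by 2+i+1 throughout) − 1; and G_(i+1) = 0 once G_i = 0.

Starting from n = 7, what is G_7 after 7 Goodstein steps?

step 0: 7 = 2^2 + 2 + 1; sub 3 for 2: 3^3 + 3 + 1; = 31; G_1 = 31−1 = 30
step 1: 30 = 3^3 + 3; sub 4 for 3: 4^4 + 4; = 260; G_2 = 260−1 = 259
step 2: 259 = 4^4 + 3; sub 5 for 4: 5^5 + 3; = 3128; G_3 = 3128−1 = 3127
step 3: 3127 = 5^5 + 2; sub 6 for 5: 6^6 + 2; = 46658; G_4 = 46658−1 = 46657
step 4: 46657 = 6^6 + 1; sub 7 for 6: 7^7 + 1; = 823544; G_5 = 823544−1 = 823543
step 5: 823543 = 7^7; sub 8 for 7: 8^8; = 16777216; G_6 = 16777216−1 = 16777215
step 6: 16777215 = 7·8^7 + 7·8^6 + 7·8^5 + 7·8^4 + 7·8^3 + 7·8^2 + 7·8 + 7; sub 9 for 8: 7·9^7 + 7·9^6 + 7·9^5 + 7·9^4 + 7·9^3 + 7·9^2 + 7·9 + 7; = 37665880; G_7 = 37665880−1 = 37665879
step 7: 37665879 = 7·9^7 + 7·9^6 + 7·9^5 + 7·9^4 + 7·9^3 + 7·9^2 + 7·9 + 6; sub 10 for 9: 7·10^7 + 7·10^6 + 7·10^5 + 7·10^4 + 7·10^3 + 7·10^2 + 7·10 + 6; = 77777776; G_8 = 77777776−1 = 77777775

37665879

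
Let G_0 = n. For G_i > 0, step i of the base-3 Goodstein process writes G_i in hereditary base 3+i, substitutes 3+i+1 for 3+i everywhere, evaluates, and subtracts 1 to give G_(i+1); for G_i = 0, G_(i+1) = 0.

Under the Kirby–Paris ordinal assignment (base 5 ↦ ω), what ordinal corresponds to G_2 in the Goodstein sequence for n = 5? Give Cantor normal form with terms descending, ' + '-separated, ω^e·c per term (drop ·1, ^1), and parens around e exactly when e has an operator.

G_0=5  [base 3] 3 + 2  →[3↦4]→  4 + 2 = 6  −1 ⇒ G_1=5
G_1=5  [base 4] 4 + 1  →[4↦5]→  5 + 1 = 6  −1 ⇒ G_2=5

ω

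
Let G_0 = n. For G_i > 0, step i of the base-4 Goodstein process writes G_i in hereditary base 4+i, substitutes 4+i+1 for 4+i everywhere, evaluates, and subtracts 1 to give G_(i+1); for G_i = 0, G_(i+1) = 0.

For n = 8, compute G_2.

step 0: 8 = 2·4; sub 5 for 4: 2·5; = 10; G_1 = 10−1 = 9
step 1: 9 = 5 + 4; sub 6 for 5: 6 + 4; = 10; G_2 = 10−1 = 9
step 2: 9 = 6 + 3; sub 7 for 6: 7 + 3; = 10; G_3 = 10−1 = 9

9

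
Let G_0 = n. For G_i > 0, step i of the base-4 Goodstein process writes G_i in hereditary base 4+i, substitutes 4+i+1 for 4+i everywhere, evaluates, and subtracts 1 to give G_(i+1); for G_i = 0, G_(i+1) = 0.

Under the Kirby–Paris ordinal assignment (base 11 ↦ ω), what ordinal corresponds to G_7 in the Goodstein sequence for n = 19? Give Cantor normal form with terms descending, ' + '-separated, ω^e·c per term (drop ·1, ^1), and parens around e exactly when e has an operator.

ω·7 + 4

(0) 19|_4 = 4^2 + 3 ↦ 5^2 + 3|_5 = 28 ⇒ 27
(1) 27|_5 = 5^2 + 2 ↦ 6^2 + 2|_6 = 38 ⇒ 37
(2) 37|_6 = 6^2 + 1 ↦ 7^2 + 1|_7 = 50 ⇒ 49
(3) 49|_7 = 7^2 ↦ 8^2|_8 = 64 ⇒ 63
(4) 63|_8 = 7·8 + 7 ↦ 7·9 + 7|_9 = 70 ⇒ 69
(5) 69|_9 = 7·9 + 6 ↦ 7·10 + 6|_10 = 76 ⇒ 75
(6) 75|_10 = 7·10 + 5 ↦ 7·11 + 5|_11 = 82 ⇒ 81
(7) 81|_11 = 7·11 + 4 ↦ 7·12 + 4|_12 = 88 ⇒ 87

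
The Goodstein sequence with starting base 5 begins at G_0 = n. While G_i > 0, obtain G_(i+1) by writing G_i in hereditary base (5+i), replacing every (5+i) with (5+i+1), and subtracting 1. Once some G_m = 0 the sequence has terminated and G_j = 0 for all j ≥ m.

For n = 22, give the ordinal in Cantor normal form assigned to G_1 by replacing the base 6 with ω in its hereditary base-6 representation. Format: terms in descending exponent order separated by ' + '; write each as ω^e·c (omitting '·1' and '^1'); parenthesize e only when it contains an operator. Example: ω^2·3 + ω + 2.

ω·4 + 1

G_0=22  [base 5] 4·5 + 2  →[5↦6]→  4·6 + 2 = 26  −1 ⇒ G_1=25
G_1=25  [base 6] 4·6 + 1  →[6↦7]→  4·7 + 1 = 29  −1 ⇒ G_2=28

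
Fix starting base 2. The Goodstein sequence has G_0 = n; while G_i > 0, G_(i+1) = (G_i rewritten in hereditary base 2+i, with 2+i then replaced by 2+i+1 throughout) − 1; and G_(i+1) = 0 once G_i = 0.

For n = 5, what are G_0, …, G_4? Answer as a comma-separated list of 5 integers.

step 0: 5 = 2^2 + 1; sub 3 for 2: 3^3 + 1; = 28; G_1 = 28−1 = 27
step 1: 27 = 3^3; sub 4 for 3: 4^4; = 256; G_2 = 256−1 = 255
step 2: 255 = 3·4^3 + 3·4^2 + 3·4 + 3; sub 5 for 4: 3·5^3 + 3·5^2 + 3·5 + 3; = 468; G_3 = 468−1 = 467
step 3: 467 = 3·5^3 + 3·5^2 + 3·5 + 2; sub 6 for 5: 3·6^3 + 3·6^2 + 3·6 + 2; = 776; G_4 = 776−1 = 775

5, 27, 255, 467, 775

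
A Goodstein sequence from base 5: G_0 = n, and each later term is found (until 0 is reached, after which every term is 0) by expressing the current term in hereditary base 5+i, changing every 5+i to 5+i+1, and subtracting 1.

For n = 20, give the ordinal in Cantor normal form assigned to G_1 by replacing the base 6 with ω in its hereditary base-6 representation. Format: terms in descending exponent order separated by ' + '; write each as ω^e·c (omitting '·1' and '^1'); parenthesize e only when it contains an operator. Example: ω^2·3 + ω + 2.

20 —HB5→ 4·5 —bump→ 4·6 = 24 —(−1)→ 23
23 —HB6→ 3·6 + 5 —bump→ 3·7 + 5 = 26 —(−1)→ 25

ω·3 + 5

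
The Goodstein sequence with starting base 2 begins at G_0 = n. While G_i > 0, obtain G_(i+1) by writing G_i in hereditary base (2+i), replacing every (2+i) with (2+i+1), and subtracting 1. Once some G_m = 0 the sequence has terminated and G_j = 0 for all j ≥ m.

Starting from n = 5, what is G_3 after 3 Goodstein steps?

467

(0) 5|_2 = 2^2 + 1 ↦ 3^3 + 1|_3 = 28 ⇒ 27
(1) 27|_3 = 3^3 ↦ 4^4|_4 = 256 ⇒ 255
(2) 255|_4 = 3·4^3 + 3·4^2 + 3·4 + 3 ↦ 3·5^3 + 3·5^2 + 3·5 + 3|_5 = 468 ⇒ 467
(3) 467|_5 = 3·5^3 + 3·5^2 + 3·5 + 2 ↦ 3·6^3 + 3·6^2 + 3·6 + 2|_6 = 776 ⇒ 775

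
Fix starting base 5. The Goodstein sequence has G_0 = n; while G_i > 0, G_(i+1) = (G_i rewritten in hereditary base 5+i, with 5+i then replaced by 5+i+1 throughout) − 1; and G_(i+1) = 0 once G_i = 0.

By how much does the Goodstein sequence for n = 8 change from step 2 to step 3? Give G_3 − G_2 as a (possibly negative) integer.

G_0=8  [base 5] 5 + 3  →[5↦6]→  6 + 3 = 9  −1 ⇒ G_1=8
G_1=8  [base 6] 6 + 2  →[6↦7]→  7 + 2 = 9  −1 ⇒ G_2=8
G_2=8  [base 7] 7 + 1  →[7↦8]→  8 + 1 = 9  −1 ⇒ G_3=8

0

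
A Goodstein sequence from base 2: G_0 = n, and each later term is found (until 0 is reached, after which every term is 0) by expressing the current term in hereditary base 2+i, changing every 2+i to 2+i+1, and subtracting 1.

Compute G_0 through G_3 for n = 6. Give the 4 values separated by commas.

[0] 6 ≡ 2^2 + 2 (base 2). Lift 3: 30. −1: 29.
[1] 29 ≡ 3^3 + 2 (base 3). Lift 4: 258. −1: 257.
[2] 257 ≡ 4^4 + 1 (base 4). Lift 5: 3126. −1: 3125.

6, 29, 257, 3125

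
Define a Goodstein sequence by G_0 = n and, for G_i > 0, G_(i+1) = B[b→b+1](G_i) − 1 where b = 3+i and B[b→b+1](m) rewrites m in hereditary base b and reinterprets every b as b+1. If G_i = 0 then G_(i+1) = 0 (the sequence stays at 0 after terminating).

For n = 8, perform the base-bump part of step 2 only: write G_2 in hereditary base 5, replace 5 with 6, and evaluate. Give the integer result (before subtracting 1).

12

step 0: 8 = 2·3 + 2; sub 4 for 3: 2·4 + 2; = 10; G_1 = 10−1 = 9
step 1: 9 = 2·4 + 1; sub 5 for 4: 2·5 + 1; = 11; G_2 = 11−1 = 10
step 2: 10 = 2·5; sub 6 for 5: 2·6; = 12; G_3 = 12−1 = 11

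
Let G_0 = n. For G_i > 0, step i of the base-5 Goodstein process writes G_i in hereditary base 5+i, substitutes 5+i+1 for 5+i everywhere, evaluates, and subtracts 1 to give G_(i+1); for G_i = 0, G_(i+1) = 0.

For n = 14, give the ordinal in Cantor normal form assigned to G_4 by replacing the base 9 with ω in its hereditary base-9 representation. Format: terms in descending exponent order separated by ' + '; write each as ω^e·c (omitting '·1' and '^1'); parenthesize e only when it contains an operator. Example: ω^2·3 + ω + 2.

ω·2

step 0: 14 = 2·5 + 4; sub 6 for 5: 2·6 + 4; = 16; G_1 = 16−1 = 15
step 1: 15 = 2·6 + 3; sub 7 for 6: 2·7 + 3; = 17; G_2 = 17−1 = 16
step 2: 16 = 2·7 + 2; sub 8 for 7: 2·8 + 2; = 18; G_3 = 18−1 = 17
step 3: 17 = 2·8 + 1; sub 9 for 8: 2·9 + 1; = 19; G_4 = 19−1 = 18
step 4: 18 = 2·9; sub 10 for 9: 2·10; = 20; G_5 = 20−1 = 19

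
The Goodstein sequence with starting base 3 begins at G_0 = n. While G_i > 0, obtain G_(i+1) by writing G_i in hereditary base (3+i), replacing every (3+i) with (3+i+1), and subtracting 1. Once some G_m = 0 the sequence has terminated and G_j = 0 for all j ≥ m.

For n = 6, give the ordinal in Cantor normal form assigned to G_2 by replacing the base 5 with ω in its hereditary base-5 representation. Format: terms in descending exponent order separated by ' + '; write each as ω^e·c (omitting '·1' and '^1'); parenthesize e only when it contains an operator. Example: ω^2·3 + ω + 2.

[0] 6 ≡ 2·3 (base 3). Lift 4: 8. −1: 7.
[1] 7 ≡ 4 + 3 (base 4). Lift 5: 8. −1: 7.
[2] 7 ≡ 5 + 2 (base 5). Lift 6: 8. −1: 7.

ω + 2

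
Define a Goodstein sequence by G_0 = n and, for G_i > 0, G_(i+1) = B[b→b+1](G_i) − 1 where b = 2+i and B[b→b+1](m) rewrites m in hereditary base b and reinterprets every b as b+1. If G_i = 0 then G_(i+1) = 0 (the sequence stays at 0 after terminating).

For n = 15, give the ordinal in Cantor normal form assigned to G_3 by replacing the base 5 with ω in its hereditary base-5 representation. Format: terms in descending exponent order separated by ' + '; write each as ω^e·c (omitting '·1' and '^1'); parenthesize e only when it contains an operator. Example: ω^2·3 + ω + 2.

ω^(ω + 1) + ω^ω + 2

base 2: 15 = 2^(2 + 1) + 2^2 + 2 + 1; at 3: 3^(3 + 1) + 3^3 + 3 + 1 = 112; next = 111
base 3: 111 = 3^(3 + 1) + 3^3 + 3; at 4: 4^(4 + 1) + 4^4 + 4 = 1284; next = 1283
base 4: 1283 = 4^(4 + 1) + 4^4 + 3; at 5: 5^(5 + 1) + 5^5 + 3 = 18753; next = 18752
base 5: 18752 = 5^(5 + 1) + 5^5 + 2; at 6: 6^(6 + 1) + 6^6 + 2 = 326594; next = 326593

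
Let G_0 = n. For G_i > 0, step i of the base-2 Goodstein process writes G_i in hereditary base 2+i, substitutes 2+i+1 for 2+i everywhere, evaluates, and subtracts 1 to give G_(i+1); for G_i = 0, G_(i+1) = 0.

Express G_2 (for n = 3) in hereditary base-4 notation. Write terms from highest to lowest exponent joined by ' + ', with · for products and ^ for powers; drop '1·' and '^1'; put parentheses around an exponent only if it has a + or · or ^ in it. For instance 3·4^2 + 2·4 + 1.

3 —HB2→ 2 + 1 —bump→ 3 + 1 = 4 —(−1)→ 3
3 —HB3→ 3 —bump→ 4 = 4 —(−1)→ 3
3 —HB4→ 3 —bump→ 3 = 3 —(−1)→ 2

3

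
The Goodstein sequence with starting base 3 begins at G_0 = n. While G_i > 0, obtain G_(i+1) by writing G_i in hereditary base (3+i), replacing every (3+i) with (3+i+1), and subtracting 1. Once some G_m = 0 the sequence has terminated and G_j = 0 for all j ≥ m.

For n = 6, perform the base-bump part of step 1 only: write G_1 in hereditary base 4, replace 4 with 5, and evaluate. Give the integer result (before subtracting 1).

i=0: 6 = 2·3 (b=3); 3→4: 2·4 = 8; 8−1 = 7
i=1: 7 = 4 + 3 (b=4); 4→5: 5 + 3 = 8; 8−1 = 7

8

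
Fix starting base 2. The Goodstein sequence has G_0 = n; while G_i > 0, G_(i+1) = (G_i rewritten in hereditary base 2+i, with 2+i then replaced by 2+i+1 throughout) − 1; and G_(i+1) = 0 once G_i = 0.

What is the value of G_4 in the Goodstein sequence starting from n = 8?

i=0: 8 = 2^(2 + 1) (b=2); 2→3: 3^(3 + 1) = 81; 81−1 = 80
i=1: 80 = 2·3^3 + 2·3^2 + 2·3 + 2 (b=3); 3→4: 2·4^4 + 2·4^2 + 2·4 + 2 = 554; 554−1 = 553
i=2: 553 = 2·4^4 + 2·4^2 + 2·4 + 1 (b=4); 4→5: 2·5^5 + 2·5^2 + 2·5 + 1 = 6311; 6311−1 = 6310
i=3: 6310 = 2·5^5 + 2·5^2 + 2·5 (b=5); 5→6: 2·6^6 + 2·6^2 + 2·6 = 93396; 93396−1 = 93395
i=4: 93395 = 2·6^6 + 2·6^2 + 6 + 5 (b=6); 6→7: 2·7^7 + 2·7^2 + 7 + 5 = 1647196; 1647196−1 = 1647195

93395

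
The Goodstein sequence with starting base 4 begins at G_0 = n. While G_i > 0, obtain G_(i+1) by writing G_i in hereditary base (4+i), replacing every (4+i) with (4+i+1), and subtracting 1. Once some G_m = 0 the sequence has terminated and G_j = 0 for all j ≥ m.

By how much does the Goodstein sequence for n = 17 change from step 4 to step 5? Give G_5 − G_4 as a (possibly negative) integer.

G_0 = 17. HB_4(17) = 4^2 + 1. Bump = 26. G_1 = 25.
G_1 = 25. HB_5(25) = 5^2. Bump = 36. G_2 = 35.
G_2 = 35. HB_6(35) = 5·6 + 5. Bump = 40. G_3 = 39.
G_3 = 39. HB_7(39) = 5·7 + 4. Bump = 44. G_4 = 43.
G_4 = 43. HB_8(43) = 5·8 + 3. Bump = 48. G_5 = 47.

4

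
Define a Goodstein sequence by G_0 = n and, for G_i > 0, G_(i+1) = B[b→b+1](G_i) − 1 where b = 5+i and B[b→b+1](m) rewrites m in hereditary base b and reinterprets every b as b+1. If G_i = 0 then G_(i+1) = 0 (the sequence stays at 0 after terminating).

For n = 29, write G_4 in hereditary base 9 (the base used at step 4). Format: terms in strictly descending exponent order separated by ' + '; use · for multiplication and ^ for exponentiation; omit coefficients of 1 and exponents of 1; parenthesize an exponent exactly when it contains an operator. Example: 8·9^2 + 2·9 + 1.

base 5: 29 = 5^2 + 4; at 6: 6^2 + 4 = 40; next = 39
base 6: 39 = 6^2 + 3; at 7: 7^2 + 3 = 52; next = 51
base 7: 51 = 7^2 + 2; at 8: 8^2 + 2 = 66; next = 65
base 8: 65 = 8^2 + 1; at 9: 9^2 + 1 = 82; next = 81

9^2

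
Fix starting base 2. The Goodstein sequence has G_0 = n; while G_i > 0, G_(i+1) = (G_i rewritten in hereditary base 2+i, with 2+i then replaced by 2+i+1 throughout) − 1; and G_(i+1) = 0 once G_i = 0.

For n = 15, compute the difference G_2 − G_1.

1172

[0] 15 ≡ 2^(2 + 1) + 2^2 + 2 + 1 (base 2). Lift 3: 112. −1: 111.
[1] 111 ≡ 3^(3 + 1) + 3^3 + 3 (base 3). Lift 4: 1284. −1: 1283.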